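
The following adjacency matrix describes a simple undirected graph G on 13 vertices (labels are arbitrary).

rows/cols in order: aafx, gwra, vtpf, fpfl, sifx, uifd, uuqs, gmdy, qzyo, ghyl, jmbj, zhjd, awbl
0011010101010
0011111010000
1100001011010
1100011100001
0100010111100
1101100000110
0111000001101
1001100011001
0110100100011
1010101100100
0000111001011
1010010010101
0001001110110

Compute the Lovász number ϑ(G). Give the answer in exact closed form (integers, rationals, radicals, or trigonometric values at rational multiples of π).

sqrt(13)

Vertex jmbj has 6 neighbors: sifx, uifd, uuqs, ghyl, zhjd, awbl.
deg(gmdy) = 6; N(gmdy) = {aafx, fpfl, sifx, qzyo, ghyl, awbl}.
deg(qzyo) = 6; N(qzyo) = {gwra, vtpf, sifx, gmdy, zhjd, awbl}.
deg(awbl) = 6; N(awbl) = {fpfl, uuqs, gmdy, qzyo, jmbj, zhjd}.
Regular of degree 6 on 13 vertices: strongly regular (13,6,2,3).
spec(A) ≈ [6.0, 1.30278, -2.30278] (distinct, 5 d.p.).
−13·(-sqrt(13)/2 - 1/2) / ((6)−(-sqrt(13)/2 - 1/2)) = sqrt(13) = ϑ(G).
Numerically 3.605551.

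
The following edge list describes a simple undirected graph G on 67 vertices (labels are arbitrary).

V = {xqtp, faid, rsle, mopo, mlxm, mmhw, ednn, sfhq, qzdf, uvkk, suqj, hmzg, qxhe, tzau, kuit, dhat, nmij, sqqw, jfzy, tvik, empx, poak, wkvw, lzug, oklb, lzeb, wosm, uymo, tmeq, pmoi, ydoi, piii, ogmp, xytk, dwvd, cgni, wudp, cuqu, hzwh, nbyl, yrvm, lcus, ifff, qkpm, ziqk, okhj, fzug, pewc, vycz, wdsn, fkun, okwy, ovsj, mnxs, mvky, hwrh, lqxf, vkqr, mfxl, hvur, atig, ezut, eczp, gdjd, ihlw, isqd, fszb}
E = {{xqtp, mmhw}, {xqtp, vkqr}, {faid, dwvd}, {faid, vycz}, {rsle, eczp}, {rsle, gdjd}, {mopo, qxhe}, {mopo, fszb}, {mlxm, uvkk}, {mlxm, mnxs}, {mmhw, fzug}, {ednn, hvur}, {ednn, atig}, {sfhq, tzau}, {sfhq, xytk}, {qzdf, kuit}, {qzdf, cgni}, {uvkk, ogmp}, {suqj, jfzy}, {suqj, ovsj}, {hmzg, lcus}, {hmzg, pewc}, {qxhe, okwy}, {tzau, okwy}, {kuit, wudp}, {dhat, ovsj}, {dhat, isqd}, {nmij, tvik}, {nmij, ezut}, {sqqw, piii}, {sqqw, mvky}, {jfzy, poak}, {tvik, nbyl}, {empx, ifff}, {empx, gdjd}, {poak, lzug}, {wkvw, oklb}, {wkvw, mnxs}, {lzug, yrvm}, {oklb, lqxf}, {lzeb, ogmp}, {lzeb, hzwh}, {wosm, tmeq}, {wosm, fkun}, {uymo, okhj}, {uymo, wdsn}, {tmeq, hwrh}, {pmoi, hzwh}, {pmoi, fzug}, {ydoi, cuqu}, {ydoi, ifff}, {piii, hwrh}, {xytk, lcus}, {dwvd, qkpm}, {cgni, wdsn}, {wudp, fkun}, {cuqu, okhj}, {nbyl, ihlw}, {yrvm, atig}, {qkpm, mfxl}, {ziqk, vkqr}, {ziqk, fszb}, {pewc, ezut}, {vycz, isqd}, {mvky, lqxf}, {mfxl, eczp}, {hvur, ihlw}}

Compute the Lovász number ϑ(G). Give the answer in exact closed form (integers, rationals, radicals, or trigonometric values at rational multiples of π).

67*cos(pi/67)/(cos(pi/67) + 1)

deg(uymo) = 2; N(uymo) = {okhj, wdsn}.
Vertex ihlw has 2 neighbors: nbyl, hvur.
N(ezut) = {nmij, pewc}, |N(ezut)| = 2.
deg(cuqu) = 2; N(cuqu) = {ydoi, okhj}.
67-vertex 2-regular graph: a single 67-cycle (edge-transitive).
Distinct eigenvalues (to 4 d.p.): [2.0, 1.9912, 1.9649, 1.9214, 1.8609, 1.7841, 1.6917, 1.5843, 1.4631, 1.3289, 1.1831, 1.0269, 0.8617, 0.6889, 0.5101, 0.3268, 0.1406, -0.0469, -0.2339, -0.4189, -0.6002, -0.7762, -0.9454, -1.1063, -1.2574, -1.3975, -1.5254, -1.6398, -1.7398, -1.8245, -1.8932, -1.9453, -1.9802, -1.9978].
ϑ = −N·λ_min/(λ_max−λ_min) = −67·(-2*cos(pi/67))/(2−(-2*cos(pi/67))) = 67*cos(pi/67)/(cos(pi/67) + 1).
Numerically 33.48158.
Check 33 ≤ 67*cos(pi/67)/(cos(pi/67) + 1) ≤ 34: both strict.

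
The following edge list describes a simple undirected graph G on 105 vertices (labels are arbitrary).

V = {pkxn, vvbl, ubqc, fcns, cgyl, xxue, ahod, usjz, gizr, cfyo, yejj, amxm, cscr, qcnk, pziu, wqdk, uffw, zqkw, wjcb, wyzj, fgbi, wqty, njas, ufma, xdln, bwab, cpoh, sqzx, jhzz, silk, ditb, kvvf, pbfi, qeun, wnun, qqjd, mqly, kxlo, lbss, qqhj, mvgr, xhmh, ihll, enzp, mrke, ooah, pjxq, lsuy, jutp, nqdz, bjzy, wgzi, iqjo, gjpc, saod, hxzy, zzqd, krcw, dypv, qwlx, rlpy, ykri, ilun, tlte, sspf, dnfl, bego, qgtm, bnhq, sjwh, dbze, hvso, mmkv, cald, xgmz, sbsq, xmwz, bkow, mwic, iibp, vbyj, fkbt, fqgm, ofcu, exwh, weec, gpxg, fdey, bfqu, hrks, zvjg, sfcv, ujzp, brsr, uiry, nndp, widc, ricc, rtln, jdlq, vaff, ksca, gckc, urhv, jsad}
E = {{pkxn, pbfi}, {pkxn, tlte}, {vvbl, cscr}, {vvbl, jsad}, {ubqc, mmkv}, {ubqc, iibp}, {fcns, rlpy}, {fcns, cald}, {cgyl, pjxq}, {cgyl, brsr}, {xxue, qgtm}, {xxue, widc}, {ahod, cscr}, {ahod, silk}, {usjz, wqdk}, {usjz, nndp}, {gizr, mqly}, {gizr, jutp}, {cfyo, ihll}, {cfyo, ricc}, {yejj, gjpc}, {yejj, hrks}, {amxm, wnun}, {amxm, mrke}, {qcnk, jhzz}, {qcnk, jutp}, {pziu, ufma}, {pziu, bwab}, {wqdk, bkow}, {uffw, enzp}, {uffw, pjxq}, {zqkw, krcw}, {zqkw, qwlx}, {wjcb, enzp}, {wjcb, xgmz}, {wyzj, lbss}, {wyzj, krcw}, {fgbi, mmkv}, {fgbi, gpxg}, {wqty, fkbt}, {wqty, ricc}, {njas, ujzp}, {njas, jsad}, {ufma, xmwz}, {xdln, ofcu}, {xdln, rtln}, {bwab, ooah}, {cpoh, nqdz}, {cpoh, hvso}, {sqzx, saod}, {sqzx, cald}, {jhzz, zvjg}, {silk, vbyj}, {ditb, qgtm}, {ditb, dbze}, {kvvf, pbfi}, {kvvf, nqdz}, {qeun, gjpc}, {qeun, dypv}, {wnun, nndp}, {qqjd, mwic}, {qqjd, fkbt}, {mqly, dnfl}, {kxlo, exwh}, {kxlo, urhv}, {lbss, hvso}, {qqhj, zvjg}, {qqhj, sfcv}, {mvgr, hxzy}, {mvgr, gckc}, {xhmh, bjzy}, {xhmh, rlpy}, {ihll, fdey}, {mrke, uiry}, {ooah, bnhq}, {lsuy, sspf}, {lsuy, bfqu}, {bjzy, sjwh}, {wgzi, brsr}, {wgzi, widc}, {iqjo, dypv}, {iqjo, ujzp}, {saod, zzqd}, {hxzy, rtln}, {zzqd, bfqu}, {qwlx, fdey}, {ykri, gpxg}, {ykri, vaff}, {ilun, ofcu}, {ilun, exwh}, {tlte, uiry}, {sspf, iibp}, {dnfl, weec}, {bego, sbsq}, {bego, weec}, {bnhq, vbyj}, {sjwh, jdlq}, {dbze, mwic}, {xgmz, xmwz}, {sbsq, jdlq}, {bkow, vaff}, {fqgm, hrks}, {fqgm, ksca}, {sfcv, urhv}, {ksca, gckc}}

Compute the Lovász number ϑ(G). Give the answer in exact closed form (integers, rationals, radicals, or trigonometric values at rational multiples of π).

105*cos(pi/105)/(cos(pi/105) + 1)

Vertex sjwh has 2 neighbors: bjzy, jdlq.
N(ujzp) = {njas, iqjo}, |N(ujzp)| = 2.
N(cgyl) = {pjxq, brsr}, |N(cgyl)| = 2.
Vertex pziu has 2 neighbors: ufma, bwab.
105-vertex 2-regular graph: this is C_{105}, the 105-cycle.
spec(A) ≈ [2.0, 1.9964, 1.9857, 1.9679, 1.943, 1.9111, 1.8725, 1.8271, 1.7752, 1.7169, 1.6525, 1.5821, 1.5061, 1.4248, 1.3383, 1.247, 1.1512, 1.0514, 0.9477, 0.8407, 0.7307, 0.618, 0.5032, 0.3865, 0.2685, 0.1495, 0.0299, -0.0897, -0.2091, -0.3276, -0.445, -0.5609, -0.6747, -0.7861, -0.8946, -1.0, -1.1018, -1.1996, -1.2932, -1.3821, -1.4661, -1.5448, -1.618, -1.6854, -1.7468, -1.8019, -1.8506, -1.8927, -1.9279, -1.9563, -1.9777, -1.9919, -1.9991] (distinct, 4 d.p.).
Lovász: ϑ = −105(-2*cos(pi/105))/(2+-(-1)*2*cos(pi/105)) = 105*cos(pi/105)/(cos(pi/105) + 1).
= 52.48825… (decimal).
α=52, χ(Ḡ)=53; ϑ=105*cos(pi/105)/(cos(pi/105) + 1) lies between (both strict).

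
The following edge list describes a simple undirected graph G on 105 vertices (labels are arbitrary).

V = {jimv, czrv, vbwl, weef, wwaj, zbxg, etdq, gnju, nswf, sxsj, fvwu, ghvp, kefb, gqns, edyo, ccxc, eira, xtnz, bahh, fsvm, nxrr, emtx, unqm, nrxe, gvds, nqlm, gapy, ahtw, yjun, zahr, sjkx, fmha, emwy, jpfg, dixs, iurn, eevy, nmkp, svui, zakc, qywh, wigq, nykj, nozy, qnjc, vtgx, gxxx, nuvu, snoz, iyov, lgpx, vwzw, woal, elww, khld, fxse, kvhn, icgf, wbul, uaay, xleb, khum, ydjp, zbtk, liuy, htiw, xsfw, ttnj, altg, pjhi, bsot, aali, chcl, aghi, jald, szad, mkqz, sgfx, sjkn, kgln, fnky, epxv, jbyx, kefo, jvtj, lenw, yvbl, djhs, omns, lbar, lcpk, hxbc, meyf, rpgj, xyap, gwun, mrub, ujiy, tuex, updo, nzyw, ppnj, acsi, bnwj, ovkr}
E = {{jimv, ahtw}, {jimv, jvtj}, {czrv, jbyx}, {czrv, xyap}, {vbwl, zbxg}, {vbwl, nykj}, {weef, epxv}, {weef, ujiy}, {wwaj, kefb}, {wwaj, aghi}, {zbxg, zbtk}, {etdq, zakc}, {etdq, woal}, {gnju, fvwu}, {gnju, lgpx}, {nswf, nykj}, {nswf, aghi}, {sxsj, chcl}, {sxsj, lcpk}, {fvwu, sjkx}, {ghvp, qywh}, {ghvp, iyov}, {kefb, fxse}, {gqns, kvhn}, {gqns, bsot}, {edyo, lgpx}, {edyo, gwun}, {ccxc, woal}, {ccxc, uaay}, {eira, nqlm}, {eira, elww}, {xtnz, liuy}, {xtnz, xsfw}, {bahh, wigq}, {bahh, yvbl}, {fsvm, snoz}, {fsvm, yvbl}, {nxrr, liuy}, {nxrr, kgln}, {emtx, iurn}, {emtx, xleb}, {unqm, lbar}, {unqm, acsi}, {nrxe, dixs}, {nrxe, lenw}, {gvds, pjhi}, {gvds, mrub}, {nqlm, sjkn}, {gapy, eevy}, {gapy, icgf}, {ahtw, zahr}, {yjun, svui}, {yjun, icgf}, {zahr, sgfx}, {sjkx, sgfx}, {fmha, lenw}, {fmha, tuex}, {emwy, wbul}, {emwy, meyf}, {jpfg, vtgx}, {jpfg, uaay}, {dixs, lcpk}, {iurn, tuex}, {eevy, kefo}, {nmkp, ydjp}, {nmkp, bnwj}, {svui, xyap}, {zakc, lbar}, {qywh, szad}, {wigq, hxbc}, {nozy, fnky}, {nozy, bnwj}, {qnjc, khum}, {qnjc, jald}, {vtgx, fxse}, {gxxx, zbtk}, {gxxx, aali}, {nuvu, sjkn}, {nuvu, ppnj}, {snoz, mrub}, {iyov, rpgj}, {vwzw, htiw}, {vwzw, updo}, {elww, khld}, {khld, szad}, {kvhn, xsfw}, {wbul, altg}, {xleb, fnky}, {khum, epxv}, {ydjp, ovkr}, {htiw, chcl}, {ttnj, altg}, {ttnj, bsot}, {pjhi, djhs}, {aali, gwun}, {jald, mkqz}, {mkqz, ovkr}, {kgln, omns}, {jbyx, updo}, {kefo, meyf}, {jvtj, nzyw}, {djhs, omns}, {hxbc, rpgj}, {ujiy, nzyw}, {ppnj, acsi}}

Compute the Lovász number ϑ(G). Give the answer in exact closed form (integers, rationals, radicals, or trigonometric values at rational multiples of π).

105*cos(pi/105)/(cos(pi/105) + 1)

N(mkqz) = {jald, ovkr}, |N(mkqz)| = 2.
N(aali) = {gxxx, gwun}, |N(aali)| = 2.
N(lenw) = {nrxe, fmha}, |N(lenw)| = 2.
N(vtgx) = {jpfg, fxse}, |N(vtgx)| = 2.
Regular of degree 2 on 105 vertices: the odd cycle C_{105}.
Distinct eigenvalues (to 3 d.p.): [2.0, 1.996, 1.986, 1.968, 1.943, 1.911, 1.872, 1.827, 1.775, 1.717, 1.652, 1.582, 1.506, 1.425, 1.338, 1.247, 1.151, 1.051, 0.948, 0.841, 0.731, 0.618, 0.503, 0.387, 0.268, 0.149, 0.03, -0.09, -0.209, -0.328, -0.445, -0.561, -0.675, -0.786, -0.895, -1.0, -1.102, -1.2, -1.293, -1.382, -1.466, -1.545, -1.618, -1.685, -1.747, -1.802, -1.851, -1.893, -1.928, -1.956, -1.978, -1.992, -1.999].
With N=105: ϑ(G) = 105·(-(-1)*2*cos(pi/105))/(2−(-2*cos(pi/105))) = 105*cos(pi/105)/(cos(pi/105) + 1).
= 52.48825… (decimal).
Check 52 ≤ 105*cos(pi/105)/(cos(pi/105) + 1) ≤ 53: both strict.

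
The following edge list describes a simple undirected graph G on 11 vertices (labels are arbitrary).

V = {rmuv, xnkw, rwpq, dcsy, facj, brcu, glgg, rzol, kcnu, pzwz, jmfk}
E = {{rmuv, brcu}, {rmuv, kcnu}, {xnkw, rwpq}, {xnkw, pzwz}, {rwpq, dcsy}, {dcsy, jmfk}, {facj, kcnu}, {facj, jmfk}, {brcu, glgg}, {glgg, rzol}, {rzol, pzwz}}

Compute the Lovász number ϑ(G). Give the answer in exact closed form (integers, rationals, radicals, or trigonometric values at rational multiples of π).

N(dcsy) = {rwpq, jmfk}, |N(dcsy)| = 2.
N(jmfk) = {dcsy, facj}, |N(jmfk)| = 2.
N(facj) = {kcnu, jmfk}, |N(facj)| = 2.
N(xnkw) = {rwpq, pzwz}, |N(xnkw)| = 2.
G on 11 vertices is 2-regular; a single 11-cycle (edge-transitive).
spec(A) ≈ [2.0, 1.682507, 0.83083, -0.28463, -1.309721, -1.918986] (distinct, 6 d.p.).
Lovász (edge-transitive): ϑ = −11·(-2*cos(pi/11))/((2)−(-2*cos(pi/11))) = 11*cos(pi/11)/(cos(pi/11) + 1).
Numerically 5.386302912.
α=5, χ(Ḡ)=6; ϑ=11*cos(pi/11)/(cos(pi/11) + 1) lies between (both strict).

11*cos(pi/11)/(cos(pi/11) + 1)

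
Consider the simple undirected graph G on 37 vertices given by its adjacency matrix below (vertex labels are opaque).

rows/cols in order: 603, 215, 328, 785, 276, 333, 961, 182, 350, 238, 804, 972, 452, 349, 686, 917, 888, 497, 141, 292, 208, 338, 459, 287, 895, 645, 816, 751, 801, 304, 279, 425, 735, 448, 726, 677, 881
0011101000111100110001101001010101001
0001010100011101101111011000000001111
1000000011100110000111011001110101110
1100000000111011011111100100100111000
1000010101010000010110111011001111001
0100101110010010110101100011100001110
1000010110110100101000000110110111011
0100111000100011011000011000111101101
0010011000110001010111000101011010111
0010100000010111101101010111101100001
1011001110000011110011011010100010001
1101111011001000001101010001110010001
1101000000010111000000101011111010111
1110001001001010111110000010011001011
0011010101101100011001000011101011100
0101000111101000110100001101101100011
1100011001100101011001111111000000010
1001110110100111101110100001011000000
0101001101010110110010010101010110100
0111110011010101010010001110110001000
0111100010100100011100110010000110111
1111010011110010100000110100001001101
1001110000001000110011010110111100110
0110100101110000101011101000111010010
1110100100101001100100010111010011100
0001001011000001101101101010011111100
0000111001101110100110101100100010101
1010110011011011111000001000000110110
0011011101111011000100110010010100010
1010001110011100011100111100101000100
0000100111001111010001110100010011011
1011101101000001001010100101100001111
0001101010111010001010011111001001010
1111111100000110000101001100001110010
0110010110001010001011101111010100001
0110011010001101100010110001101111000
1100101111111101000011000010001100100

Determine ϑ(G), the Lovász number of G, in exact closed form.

sqrt(37)

Vertex 677 has 18 neighbors: 215, 328, 333, 961, 350, 452, 349, 917, 888, 208, 459, 287, 751, 801, 279, 425, 735, 448.
deg(287) = 18; N(287) = {215, 328, 276, 182, 238, 804, 972, 888, 141, 208, 338, 459, 895, 801, 304, 279, 735, 677}.
Vertex 785 has 18 neighbors: 603, 215, 804, 972, 452, 686, 917, 497, 141, 292, 208, 338, 459, 645, 801, 425, 735, 448.
deg(349) = 18; N(349) = {603, 215, 328, 961, 238, 452, 686, 888, 497, 141, 292, 208, 816, 304, 279, 448, 677, 881}.
Every vertex has degree 18 (N=37); SR(37,18,8,9) — a Paley graph.
Distinct eigenvalues (to 4 d.p.): [18.0, 2.5414, -3.5414].
Lovász: ϑ = −37(-sqrt(37)/2 - 1/2)/(18+-(-sqrt(37)/2 - 1/2)) = sqrt(37).
≈ 6.0828 (to 4 d.p.).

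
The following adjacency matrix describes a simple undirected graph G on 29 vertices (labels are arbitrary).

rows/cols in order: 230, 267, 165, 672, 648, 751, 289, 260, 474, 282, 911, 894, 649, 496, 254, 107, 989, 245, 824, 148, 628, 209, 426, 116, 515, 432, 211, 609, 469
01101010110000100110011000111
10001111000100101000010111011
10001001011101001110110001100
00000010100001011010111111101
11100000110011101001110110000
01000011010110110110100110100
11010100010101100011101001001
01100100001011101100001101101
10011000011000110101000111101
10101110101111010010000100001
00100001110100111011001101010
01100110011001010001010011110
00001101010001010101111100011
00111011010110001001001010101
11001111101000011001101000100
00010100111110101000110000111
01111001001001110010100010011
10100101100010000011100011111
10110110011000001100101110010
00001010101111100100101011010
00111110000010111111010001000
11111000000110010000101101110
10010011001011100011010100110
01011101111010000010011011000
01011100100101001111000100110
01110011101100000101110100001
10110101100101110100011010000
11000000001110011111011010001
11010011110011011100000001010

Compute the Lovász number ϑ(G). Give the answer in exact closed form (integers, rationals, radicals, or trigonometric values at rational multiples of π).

Vertex 649 has 14 neighbors: 648, 751, 260, 282, 496, 107, 245, 148, 628, 209, 426, 116, 609, 469.
Vertex 209 has 14 neighbors: 230, 267, 165, 672, 648, 894, 649, 107, 628, 426, 116, 432, 211, 609.
Vertex 116 has 14 neighbors: 267, 672, 648, 751, 260, 474, 282, 911, 649, 824, 209, 426, 515, 432.
deg(894) = 14; N(894) = {267, 165, 751, 289, 282, 911, 496, 107, 148, 209, 515, 432, 211, 609}.
Regular of degree 14 on 29 vertices: Paley(29): SR with (k,λ,μ)=(14,6,7).
The 3 distinct eigenvalues: [14.0, 2.1926, -3.1926].
−29·(-sqrt(29)/2 - 1/2) / ((14)−(-sqrt(29)/2 - 1/2)) = sqrt(29) = ϑ(G).
≈ 5.3851648 (to 7 d.p.).

sqrt(29)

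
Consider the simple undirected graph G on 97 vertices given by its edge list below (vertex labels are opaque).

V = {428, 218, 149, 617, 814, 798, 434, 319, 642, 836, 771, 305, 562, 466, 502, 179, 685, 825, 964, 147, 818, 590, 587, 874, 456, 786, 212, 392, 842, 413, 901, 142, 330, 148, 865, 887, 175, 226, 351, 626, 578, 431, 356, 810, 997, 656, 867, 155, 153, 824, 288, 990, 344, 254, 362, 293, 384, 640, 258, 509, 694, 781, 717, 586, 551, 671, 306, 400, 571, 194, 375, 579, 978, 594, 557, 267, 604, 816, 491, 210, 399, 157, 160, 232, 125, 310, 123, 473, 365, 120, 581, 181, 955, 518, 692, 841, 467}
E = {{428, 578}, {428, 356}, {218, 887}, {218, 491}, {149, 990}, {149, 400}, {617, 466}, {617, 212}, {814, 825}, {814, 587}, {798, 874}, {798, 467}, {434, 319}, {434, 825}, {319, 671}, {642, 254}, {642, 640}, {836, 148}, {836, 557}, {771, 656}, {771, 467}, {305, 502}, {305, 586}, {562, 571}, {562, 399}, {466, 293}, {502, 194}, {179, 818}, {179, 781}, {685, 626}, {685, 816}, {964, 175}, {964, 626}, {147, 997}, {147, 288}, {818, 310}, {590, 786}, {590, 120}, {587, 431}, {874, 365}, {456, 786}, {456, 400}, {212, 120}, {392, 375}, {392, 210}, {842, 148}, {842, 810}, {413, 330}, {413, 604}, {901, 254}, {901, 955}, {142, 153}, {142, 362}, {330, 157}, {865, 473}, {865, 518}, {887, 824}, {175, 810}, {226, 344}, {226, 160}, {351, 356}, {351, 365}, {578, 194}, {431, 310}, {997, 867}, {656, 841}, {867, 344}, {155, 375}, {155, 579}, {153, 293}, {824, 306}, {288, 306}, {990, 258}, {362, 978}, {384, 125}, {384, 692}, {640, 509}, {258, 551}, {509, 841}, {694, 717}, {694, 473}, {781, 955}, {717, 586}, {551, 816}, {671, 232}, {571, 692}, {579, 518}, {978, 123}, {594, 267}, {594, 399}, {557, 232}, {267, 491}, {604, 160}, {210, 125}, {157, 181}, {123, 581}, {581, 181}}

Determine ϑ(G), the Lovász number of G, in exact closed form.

97*cos(pi/97)/(cos(pi/97) + 1)

N(392) = {375, 210}, |N(392)| = 2.
Vertex 434 has 2 neighbors: 319, 825.
deg(887) = 2; N(887) = {218, 824}.
deg(955) = 2; N(955) = {901, 781}.
97-vertex 2-regular graph: this is C_{97}, the 97-cycle.
A has 49 distinct eigenvalues ≈ [2.0, 1.995806, 1.98324, 1.962356, 1.933242, 1.896018, 1.850842, 1.797903, 1.737423, 1.669656, 1.594886, 1.513426, 1.425618, 1.33183, 1.232457, 1.127914, 1.01864, 0.905094, 0.787752, 0.667105, 0.54366, 0.417935, 0.290457, 0.161761, 0.032386, -0.097124, -0.226228, -0.354382, -0.48105, -0.6057, -0.72781, -0.846867, -0.962372, -1.07384, -1.180805, -1.282816, -1.379448, -1.470293, -1.554971, -1.633127, -1.704434, -1.768591, -1.82533, -1.874413, -1.915635, -1.948821, -1.973833, -1.990567, -1.998951].
Lovász: ϑ = −97(-2*cos(pi/97))/(2+-(-1)*2*cos(pi/97)) = 97*cos(pi/97)/(cos(pi/97) + 1).
Numerically 48.48728.
Lovász sandwich 48 ≤ 97*cos(pi/97)/(cos(pi/97) + 1) ≤ 49: both strict.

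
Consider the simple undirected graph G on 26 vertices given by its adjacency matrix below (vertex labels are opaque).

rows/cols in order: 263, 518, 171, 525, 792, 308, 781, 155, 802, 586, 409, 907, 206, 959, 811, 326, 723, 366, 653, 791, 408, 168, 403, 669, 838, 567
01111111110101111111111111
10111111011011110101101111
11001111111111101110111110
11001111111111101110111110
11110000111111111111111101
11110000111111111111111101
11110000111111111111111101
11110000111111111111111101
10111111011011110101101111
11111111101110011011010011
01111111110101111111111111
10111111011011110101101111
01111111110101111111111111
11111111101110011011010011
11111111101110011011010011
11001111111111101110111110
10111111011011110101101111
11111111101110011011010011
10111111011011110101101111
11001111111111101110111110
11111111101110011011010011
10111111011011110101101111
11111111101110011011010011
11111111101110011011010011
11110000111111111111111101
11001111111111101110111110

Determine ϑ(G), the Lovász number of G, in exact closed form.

N(653) = {263, 171, 525, 792, 308, 781, 155, 586, 409, 206, 959, 811, 326, 366, 791, 408, 403, 669, 838, 567}, |N(653)| = 20.
N(206) = {518, 171, 525, 792, 308, 781, 155, 802, 586, 907, 959, 811, 326, 723, 366, 653, 791, 408, 168, 403, 669, 838, 567}, |N(206)| = 23.
Vertex 409 has 23 neighbors: 518, 171, 525, 792, 308, 781, 155, 802, 586, 907, 959, 811, 326, 723, 366, 653, 791, 408, 168, 403, 669, 838, 567.
Vertex 366 has 19 neighbors: 263, 518, 171, 525, 792, 308, 781, 155, 802, 409, 907, 206, 326, 723, 653, 791, 168, 838, 567.
G = K_{7,6,5,5,3}: α = 7 = χ(Ḡ), so ϑ = 7.
= 7.0000000… (decimal).
Sandwich: α(G)=7 ≤ ϑ(G)=7 ≤ χ(Ḡ)=7 (collapsed).

7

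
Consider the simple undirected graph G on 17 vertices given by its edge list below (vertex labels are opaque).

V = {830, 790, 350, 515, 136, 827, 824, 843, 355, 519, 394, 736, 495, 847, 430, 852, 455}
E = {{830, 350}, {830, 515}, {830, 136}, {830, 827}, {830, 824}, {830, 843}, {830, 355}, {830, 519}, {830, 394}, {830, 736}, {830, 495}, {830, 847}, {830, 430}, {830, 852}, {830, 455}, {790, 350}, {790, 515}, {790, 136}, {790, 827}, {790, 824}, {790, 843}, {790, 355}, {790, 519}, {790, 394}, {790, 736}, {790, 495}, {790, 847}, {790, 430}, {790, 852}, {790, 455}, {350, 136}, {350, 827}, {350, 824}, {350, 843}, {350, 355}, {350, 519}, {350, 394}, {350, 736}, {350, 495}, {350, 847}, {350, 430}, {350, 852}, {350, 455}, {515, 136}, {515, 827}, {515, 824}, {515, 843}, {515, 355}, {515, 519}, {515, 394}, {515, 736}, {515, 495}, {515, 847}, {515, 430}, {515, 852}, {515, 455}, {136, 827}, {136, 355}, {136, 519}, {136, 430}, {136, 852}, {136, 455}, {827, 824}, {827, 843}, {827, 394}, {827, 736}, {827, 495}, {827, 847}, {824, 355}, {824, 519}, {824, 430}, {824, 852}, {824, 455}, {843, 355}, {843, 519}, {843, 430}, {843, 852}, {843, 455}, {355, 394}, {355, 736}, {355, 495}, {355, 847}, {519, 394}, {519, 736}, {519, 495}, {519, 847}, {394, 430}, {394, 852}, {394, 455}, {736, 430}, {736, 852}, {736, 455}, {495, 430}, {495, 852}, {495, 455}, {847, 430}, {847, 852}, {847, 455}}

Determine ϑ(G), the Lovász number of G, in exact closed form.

Vertex 843 has 10 neighbors: 830, 790, 350, 515, 827, 355, 519, 430, 852, 455.
deg(495) = 10; N(495) = {830, 790, 350, 515, 827, 355, 519, 430, 852, 455}.
N(430) = {830, 790, 350, 515, 136, 824, 843, 394, 736, 495, 847}, |N(430)| = 11.
Vertex 355 has 11 neighbors: 830, 790, 350, 515, 136, 824, 843, 394, 736, 495, 847.
4 parts of sizes [7, 6, 2, 2]; α(G) = 7 = ϑ (perfect).
ϑ(G) ≈ 7.000000.
Check 7 ≤ 7 ≤ 7: collapsed.

7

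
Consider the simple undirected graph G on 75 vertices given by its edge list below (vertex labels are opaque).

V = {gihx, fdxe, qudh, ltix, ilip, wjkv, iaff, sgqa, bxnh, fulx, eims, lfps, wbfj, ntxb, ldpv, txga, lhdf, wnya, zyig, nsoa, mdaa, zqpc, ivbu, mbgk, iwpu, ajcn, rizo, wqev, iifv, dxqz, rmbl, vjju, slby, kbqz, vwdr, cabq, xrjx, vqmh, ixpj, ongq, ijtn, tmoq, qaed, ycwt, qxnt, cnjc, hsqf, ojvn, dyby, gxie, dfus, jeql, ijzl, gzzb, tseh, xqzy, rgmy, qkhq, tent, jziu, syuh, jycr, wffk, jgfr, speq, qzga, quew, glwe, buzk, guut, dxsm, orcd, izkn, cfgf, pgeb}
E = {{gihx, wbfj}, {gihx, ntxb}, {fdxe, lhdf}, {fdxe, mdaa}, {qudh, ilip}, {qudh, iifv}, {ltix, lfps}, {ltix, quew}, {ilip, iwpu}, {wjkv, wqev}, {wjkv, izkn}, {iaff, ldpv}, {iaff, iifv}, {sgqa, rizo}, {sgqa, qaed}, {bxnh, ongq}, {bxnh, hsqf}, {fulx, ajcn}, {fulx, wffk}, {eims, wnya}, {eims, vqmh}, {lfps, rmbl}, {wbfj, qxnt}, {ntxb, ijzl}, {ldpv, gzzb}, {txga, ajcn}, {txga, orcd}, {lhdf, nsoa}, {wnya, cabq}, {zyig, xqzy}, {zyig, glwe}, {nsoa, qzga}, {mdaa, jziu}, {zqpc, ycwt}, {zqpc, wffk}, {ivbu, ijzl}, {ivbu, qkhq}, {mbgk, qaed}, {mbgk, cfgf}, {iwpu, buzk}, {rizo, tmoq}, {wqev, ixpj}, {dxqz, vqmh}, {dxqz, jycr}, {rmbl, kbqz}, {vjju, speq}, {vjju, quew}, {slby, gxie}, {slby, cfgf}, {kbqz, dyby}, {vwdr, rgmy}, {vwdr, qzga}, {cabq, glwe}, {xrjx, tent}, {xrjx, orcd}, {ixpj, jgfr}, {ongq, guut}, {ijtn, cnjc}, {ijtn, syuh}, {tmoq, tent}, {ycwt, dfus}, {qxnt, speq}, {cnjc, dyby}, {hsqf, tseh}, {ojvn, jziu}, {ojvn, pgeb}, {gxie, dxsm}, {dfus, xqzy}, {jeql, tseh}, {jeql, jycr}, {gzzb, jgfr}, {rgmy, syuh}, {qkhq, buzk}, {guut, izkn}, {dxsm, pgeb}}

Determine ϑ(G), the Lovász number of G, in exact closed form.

75*cos(pi/75)/(cos(pi/75) + 1)

deg(tseh) = 2; N(tseh) = {hsqf, jeql}.
deg(nsoa) = 2; N(nsoa) = {lhdf, qzga}.
deg(wnya) = 2; N(wnya) = {eims, cabq}.
Vertex zqpc has 2 neighbors: ycwt, wffk.
Every vertex has degree 2 (N=75); the odd cycle C_{75}.
A has 38 distinct eigenvalues ≈ [2.0, 1.993, 1.972, 1.937, 1.889, 1.827, 1.753, 1.666, 1.567, 1.458, 1.338, 1.209, 1.072, 0.927, 0.775, 0.618, 0.457, 0.292, 0.126, -0.042, -0.209, -0.375, -0.538, -0.697, -0.852, -1.0, -1.141, -1.275, -1.399, -1.514, -1.618, -1.711, -1.791, -1.86, -1.915, -1.956, -1.984, -1.998].
λ_max=2, λ_min=-2*cos(pi/75); ϑ = −75·λ_min/(λ_max−λ_min) = 75*cos(pi/75)/(cos(pi/75) + 1).
Numerically 37.48354585.
37 ≤ 75*cos(pi/75)/(cos(pi/75) + 1) ≤ 38: both strict.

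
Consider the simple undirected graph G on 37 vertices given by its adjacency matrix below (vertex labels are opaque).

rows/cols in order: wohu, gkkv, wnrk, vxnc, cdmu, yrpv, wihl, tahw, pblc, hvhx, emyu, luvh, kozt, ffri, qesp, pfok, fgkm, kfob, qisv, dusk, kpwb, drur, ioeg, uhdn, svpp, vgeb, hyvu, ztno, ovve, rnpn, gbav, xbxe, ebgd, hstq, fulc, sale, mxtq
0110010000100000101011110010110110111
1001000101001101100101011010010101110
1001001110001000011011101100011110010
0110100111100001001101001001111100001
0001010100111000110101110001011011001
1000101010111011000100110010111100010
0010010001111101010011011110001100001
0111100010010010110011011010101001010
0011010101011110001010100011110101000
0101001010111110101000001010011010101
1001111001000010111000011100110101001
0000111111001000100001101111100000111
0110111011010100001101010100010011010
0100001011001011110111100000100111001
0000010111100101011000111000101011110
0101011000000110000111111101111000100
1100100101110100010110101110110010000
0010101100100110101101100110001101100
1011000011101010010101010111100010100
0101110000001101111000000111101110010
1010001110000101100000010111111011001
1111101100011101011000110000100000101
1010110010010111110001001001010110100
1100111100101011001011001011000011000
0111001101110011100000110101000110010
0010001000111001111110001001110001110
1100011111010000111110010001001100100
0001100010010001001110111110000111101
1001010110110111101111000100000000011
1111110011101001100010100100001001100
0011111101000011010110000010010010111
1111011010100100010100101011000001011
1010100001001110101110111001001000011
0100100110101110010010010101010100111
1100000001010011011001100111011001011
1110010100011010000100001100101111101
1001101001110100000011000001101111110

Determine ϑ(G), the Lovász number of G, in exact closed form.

sqrt(37)

Vertex hstq has 18 neighbors: gkkv, cdmu, tahw, pblc, emyu, kozt, ffri, qesp, kfob, kpwb, uhdn, vgeb, ztno, rnpn, xbxe, fulc, sale, mxtq.
Vertex hvhx has 18 neighbors: gkkv, vxnc, wihl, pblc, emyu, luvh, kozt, ffri, qesp, fgkm, qisv, svpp, hyvu, rnpn, gbav, ebgd, fulc, mxtq.
deg(ebgd) = 18; N(ebgd) = {wohu, wnrk, cdmu, hvhx, kozt, ffri, qesp, fgkm, qisv, dusk, kpwb, ioeg, uhdn, svpp, ztno, gbav, sale, mxtq}.
deg(yrpv) = 18; N(yrpv) = {wohu, cdmu, wihl, pblc, emyu, luvh, kozt, qesp, pfok, dusk, ioeg, uhdn, hyvu, ovve, rnpn, gbav, xbxe, sale}.
Every vertex has degree 18 (N=37); Paley(37): SR with (k,λ,μ)=(18,8,9).
A has 3 distinct eigenvalues ≈ [18.0, 2.54138, -3.54138].
λ_max=18, λ_min=-sqrt(37)/2 - 1/2; ϑ = −37·λ_min/(λ_max−λ_min) = sqrt(37).
= 6.082762530… (decimal).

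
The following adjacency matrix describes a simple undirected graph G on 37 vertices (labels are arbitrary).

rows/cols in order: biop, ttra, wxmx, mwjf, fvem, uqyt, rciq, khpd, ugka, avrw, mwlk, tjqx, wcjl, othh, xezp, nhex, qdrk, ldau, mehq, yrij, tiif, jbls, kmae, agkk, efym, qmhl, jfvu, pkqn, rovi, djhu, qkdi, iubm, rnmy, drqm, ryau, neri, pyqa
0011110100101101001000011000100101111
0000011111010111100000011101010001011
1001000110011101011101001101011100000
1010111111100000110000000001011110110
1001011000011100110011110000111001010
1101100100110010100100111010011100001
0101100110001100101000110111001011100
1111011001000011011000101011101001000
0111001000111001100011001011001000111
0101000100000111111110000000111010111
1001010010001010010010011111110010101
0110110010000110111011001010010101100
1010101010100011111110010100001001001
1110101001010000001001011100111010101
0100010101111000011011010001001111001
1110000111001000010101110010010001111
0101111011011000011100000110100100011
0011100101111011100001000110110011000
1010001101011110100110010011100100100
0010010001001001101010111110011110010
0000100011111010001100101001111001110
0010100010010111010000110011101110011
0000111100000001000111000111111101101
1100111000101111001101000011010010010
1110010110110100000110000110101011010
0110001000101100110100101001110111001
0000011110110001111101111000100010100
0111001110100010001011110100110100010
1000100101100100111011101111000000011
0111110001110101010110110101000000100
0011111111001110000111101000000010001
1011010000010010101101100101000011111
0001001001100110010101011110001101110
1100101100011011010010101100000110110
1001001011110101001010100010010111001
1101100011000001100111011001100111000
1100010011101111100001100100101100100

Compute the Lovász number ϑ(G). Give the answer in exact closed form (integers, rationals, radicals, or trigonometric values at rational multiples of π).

deg(nhex) = 18; N(nhex) = {biop, ttra, wxmx, khpd, ugka, avrw, wcjl, ldau, yrij, jbls, kmae, agkk, jfvu, djhu, drqm, ryau, neri, pyqa}.
deg(rciq) = 18; N(rciq) = {ttra, mwjf, fvem, khpd, ugka, wcjl, othh, qdrk, mehq, kmae, agkk, qmhl, jfvu, pkqn, qkdi, rnmy, drqm, ryau}.
Vertex neri has 18 neighbors: biop, ttra, mwjf, fvem, ugka, avrw, nhex, qdrk, yrij, tiif, jbls, agkk, efym, pkqn, rovi, iubm, rnmy, drqm.
N(drqm) = {biop, ttra, fvem, rciq, khpd, tjqx, wcjl, xezp, nhex, ldau, tiif, kmae, efym, qmhl, iubm, rnmy, ryau, neri}, |N(drqm)| = 18.
37-vertex 18-regular graph: strongly regular (37,18,8,9).
Distinct eigenvalues (to 5 d.p.): [18.0, 2.54138, -3.54138].
Lovász: ϑ = −37(-sqrt(37)/2 - 1/2)/(18+-(-sqrt(37)/2 - 1/2)) = sqrt(37).
ϑ(G) ≈ 6.082763.

sqrt(37)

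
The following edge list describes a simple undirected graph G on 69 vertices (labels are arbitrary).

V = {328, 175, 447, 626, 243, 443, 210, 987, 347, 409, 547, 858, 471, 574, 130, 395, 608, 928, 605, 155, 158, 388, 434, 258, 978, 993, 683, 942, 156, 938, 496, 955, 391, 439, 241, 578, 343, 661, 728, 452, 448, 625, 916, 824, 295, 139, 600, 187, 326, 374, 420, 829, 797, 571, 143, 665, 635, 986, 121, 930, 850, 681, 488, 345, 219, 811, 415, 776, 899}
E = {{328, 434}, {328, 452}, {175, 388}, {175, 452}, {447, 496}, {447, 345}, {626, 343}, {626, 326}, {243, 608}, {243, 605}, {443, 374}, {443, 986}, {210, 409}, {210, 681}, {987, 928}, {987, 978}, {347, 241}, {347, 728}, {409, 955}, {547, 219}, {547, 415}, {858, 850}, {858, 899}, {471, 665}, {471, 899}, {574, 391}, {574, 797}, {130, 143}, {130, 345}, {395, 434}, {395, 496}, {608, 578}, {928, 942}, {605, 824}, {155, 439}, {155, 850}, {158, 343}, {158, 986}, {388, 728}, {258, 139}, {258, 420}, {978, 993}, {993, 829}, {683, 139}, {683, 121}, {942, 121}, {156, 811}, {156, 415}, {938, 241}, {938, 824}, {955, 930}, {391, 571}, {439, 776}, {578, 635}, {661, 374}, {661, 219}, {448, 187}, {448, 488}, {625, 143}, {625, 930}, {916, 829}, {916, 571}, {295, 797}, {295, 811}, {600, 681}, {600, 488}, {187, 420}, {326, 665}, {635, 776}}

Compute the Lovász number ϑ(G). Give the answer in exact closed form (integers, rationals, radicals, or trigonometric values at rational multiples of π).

69*cos(pi/69)/(cos(pi/69) + 1)

N(824) = {605, 938}, |N(824)| = 2.
Vertex 547 has 2 neighbors: 219, 415.
Vertex 829 has 2 neighbors: 993, 916.
N(343) = {626, 158}, |N(343)| = 2.
2-regular, N=69; a single 69-cycle (edge-transitive).
A has 35 distinct eigenvalues ≈ [2.0, 1.991714, 1.966923, 1.925835, 1.868788, 1.796255, 1.708839, 1.607262, 1.492367, 1.365106, 1.226534, 1.077797, 0.92013, 0.754838, 0.583292, 0.406912, 0.22716, 0.045526, -0.136485, -0.317365, -0.495616, -0.669759, -0.838353, -1.0, -1.153361, -1.297164, -1.430219, -1.551423, -1.659771, -1.754365, -1.834423, -1.899279, -1.948398, -1.981372, -1.997927].
λ_max=2, λ_min=-2*cos(pi/69); ϑ = −69·λ_min/(λ_max−λ_min) = 69*cos(pi/69)/(cos(pi/69) + 1).
= 34.482114103… (decimal).
α=34, χ(Ḡ)=35; ϑ=69*cos(pi/69)/(cos(pi/69) + 1) lies between (both strict).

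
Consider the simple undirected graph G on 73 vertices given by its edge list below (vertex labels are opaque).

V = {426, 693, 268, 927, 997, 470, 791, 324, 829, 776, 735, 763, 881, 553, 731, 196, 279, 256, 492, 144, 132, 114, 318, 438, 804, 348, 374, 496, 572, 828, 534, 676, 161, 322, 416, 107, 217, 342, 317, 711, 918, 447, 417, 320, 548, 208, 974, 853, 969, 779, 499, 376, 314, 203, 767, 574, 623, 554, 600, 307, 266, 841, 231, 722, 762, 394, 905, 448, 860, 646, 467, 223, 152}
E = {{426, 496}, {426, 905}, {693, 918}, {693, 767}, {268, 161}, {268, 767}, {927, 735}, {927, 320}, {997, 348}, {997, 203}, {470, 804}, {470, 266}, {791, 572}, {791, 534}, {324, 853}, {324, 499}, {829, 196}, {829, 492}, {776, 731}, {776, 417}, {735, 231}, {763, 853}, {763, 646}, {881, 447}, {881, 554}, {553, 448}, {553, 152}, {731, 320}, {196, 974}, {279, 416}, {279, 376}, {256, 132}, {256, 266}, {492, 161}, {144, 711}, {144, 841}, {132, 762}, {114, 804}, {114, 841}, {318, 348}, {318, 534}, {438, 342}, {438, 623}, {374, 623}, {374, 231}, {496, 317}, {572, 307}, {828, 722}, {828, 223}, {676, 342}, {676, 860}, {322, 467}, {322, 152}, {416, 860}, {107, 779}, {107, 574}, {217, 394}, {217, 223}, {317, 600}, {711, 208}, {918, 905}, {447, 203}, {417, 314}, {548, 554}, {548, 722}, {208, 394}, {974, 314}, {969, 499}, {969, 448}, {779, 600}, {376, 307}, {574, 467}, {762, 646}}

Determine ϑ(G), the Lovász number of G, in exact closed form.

73*cos(pi/73)/(cos(pi/73) + 1)

Vertex 763 has 2 neighbors: 853, 646.
Vertex 374 has 2 neighbors: 623, 231.
N(307) = {572, 376}, |N(307)| = 2.
Vertex 394 has 2 neighbors: 217, 208.
G on 73 vertices is 2-regular; a single 73-cycle (edge-transitive).
spec(A) ≈ [2.0, 1.9926, 1.9704, 1.9337, 1.8826, 1.8176, 1.7392, 1.6478, 1.5443, 1.4293, 1.3038, 1.1686, 1.0247, 0.8733, 0.7154, 0.5522, 0.3849, 0.2148, 0.043, -0.129, -0.3001, -0.469, -0.6344, -0.7951, -0.9499, -1.0977, -1.2373, -1.3678, -1.4882, -1.5976, -1.6951, -1.7801, -1.8518, -1.9099, -1.9539, -1.9834, -1.9981] (distinct, 4 d.p.).
Lovász: ϑ = −73(-2*cos(pi/73))/(2+-(-1)*2*cos(pi/73)) = 73*cos(pi/73)/(cos(pi/73) + 1).
≈ 36.483094774 (to 9 d.p.).
36 ≤ 73*cos(pi/73)/(cos(pi/73) + 1) ≤ 37: both strict.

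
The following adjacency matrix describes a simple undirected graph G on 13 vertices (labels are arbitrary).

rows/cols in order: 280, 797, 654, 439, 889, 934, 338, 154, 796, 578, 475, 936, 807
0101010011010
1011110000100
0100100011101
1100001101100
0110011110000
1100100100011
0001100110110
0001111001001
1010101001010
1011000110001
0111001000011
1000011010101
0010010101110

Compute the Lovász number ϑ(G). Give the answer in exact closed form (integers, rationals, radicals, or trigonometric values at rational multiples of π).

Vertex 654 has 6 neighbors: 797, 889, 796, 578, 475, 807.
Vertex 934 has 6 neighbors: 280, 797, 889, 154, 936, 807.
deg(889) = 6; N(889) = {797, 654, 934, 338, 154, 796}.
deg(280) = 6; N(280) = {797, 439, 934, 796, 578, 936}.
13-vertex 6-regular graph: strongly regular (13,6,2,3).
Distinct eigenvalues (to 4 d.p.): [6.0, 1.3028, -2.3028].
−13·(-sqrt(13)/2 - 1/2) / ((6)−(-sqrt(13)/2 - 1/2)) = sqrt(13) = ϑ(G).
Numerically 3.60555.

sqrt(13)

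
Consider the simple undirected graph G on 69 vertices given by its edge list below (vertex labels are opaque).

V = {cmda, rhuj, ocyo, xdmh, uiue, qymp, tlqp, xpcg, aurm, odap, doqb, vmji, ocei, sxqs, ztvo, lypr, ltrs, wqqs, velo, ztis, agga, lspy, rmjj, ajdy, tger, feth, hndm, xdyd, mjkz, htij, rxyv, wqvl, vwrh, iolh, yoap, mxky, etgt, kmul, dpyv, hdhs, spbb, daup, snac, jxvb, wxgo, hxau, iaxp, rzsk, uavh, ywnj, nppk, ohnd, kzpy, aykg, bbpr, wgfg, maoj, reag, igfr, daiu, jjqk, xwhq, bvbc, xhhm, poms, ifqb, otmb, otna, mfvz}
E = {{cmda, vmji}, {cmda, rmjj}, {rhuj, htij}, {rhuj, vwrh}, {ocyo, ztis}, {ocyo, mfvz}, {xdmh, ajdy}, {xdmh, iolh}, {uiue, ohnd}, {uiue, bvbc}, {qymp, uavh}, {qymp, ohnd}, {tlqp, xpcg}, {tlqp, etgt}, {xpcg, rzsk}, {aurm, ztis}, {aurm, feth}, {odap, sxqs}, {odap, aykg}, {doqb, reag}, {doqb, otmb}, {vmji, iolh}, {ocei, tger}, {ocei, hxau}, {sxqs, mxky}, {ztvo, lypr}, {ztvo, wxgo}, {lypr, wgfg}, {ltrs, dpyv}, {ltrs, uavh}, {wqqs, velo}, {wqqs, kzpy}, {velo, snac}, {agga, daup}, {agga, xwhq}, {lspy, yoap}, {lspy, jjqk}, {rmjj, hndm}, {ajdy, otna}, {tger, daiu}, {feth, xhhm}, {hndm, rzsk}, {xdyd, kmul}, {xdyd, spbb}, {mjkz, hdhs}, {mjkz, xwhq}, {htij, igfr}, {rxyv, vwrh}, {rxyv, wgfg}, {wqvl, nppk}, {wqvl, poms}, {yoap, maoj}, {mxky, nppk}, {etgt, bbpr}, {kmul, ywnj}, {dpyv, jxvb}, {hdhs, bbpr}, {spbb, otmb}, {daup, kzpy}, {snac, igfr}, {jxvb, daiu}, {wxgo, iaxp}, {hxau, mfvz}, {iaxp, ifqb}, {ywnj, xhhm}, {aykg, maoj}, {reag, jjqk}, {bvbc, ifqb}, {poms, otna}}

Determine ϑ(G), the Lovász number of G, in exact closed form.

69*cos(pi/69)/(cos(pi/69) + 1)

deg(ocyo) = 2; N(ocyo) = {ztis, mfvz}.
Vertex yoap has 2 neighbors: lspy, maoj.
N(maoj) = {yoap, aykg}, |N(maoj)| = 2.
deg(mfvz) = 2; N(mfvz) = {ocyo, hxau}.
2-regular, N=69; this is C_{69}, the 69-cycle.
A has 35 distinct eigenvalues ≈ [2.0, 1.99171, 1.96692, 1.92583, 1.86879, 1.79626, 1.70884, 1.60726, 1.49237, 1.36511, 1.22653, 1.0778, 0.92013, 0.75484, 0.58329, 0.40691, 0.22716, 0.04553, -0.13648, -0.31737, -0.49562, -0.66976, -0.83835, -1.0, -1.15336, -1.29716, -1.43022, -1.55142, -1.65977, -1.75437, -1.83442, -1.89928, -1.9484, -1.98137, -1.99793].
Lovász (edge-transitive): ϑ = −69·(-2*cos(pi/69))/((2)−(-2*cos(pi/69))) = 69*cos(pi/69)/(cos(pi/69) + 1).
≈ 34.4821141 (to 7 d.p.).
Lovász sandwich 34 ≤ 69*cos(pi/69)/(cos(pi/69) + 1) ≤ 35: both strict.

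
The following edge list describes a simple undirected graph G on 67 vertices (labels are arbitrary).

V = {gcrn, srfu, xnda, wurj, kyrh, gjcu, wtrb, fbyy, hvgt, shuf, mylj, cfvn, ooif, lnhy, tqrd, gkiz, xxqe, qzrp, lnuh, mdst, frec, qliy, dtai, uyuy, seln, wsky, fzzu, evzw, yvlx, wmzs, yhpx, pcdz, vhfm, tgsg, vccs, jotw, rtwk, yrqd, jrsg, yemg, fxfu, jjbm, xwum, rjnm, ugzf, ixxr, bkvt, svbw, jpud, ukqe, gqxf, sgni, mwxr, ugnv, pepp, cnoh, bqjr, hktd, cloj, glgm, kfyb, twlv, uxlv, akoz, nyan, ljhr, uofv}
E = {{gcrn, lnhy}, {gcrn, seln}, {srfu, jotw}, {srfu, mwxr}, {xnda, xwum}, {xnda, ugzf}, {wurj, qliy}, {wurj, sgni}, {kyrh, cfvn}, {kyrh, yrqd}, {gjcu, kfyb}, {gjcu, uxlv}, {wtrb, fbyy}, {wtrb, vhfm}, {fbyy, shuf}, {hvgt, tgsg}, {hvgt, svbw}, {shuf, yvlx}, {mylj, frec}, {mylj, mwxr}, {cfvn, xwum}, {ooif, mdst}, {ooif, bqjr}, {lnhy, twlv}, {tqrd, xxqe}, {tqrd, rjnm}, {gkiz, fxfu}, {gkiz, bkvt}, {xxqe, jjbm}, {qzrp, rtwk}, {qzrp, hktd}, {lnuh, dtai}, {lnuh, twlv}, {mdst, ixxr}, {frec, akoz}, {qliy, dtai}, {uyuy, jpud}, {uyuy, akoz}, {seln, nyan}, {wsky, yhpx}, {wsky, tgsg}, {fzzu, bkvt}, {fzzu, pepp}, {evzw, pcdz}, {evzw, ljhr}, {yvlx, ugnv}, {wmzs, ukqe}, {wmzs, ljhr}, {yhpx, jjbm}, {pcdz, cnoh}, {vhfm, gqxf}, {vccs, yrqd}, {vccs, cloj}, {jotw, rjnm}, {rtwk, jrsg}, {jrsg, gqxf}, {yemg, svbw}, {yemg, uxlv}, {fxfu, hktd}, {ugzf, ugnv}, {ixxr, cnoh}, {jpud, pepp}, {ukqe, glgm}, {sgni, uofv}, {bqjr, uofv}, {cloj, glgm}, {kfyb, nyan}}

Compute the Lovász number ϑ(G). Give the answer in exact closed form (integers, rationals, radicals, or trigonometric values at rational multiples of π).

67*cos(pi/67)/(cos(pi/67) + 1)

N(bqjr) = {ooif, uofv}, |N(bqjr)| = 2.
N(bkvt) = {gkiz, fzzu}, |N(bkvt)| = 2.
N(twlv) = {lnhy, lnuh}, |N(twlv)| = 2.
N(tqrd) = {xxqe, rjnm}, |N(tqrd)| = 2.
Regular of degree 2 on 67 vertices: a single 67-cycle (edge-transitive).
Distinct eigenvalues (to 6 d.p.): [2.0, 1.991212, 1.964925, 1.92137, 1.860931, 1.784137, 1.691664, 1.584325, 1.463063, 1.328943, 1.183144, 1.026948, 0.861727, 0.688934, 0.510086, 0.326755, 0.140552, -0.046885, -0.233911, -0.418881, -0.600169, -0.776184, -0.945377, -1.106262, -1.257426, -1.397539, -1.52537, -1.639797, -1.739813, -1.824539, -1.893231, -1.945286, -1.980245, -1.997802].
Lovász (edge-transitive): ϑ = −67·(-2*cos(pi/67))/((2)−(-2*cos(pi/67))) = 67*cos(pi/67)/(cos(pi/67) + 1).
ϑ(G) ≈ 33.481579809.
Check 33 ≤ 67*cos(pi/67)/(cos(pi/67) + 1) ≤ 34: both strict.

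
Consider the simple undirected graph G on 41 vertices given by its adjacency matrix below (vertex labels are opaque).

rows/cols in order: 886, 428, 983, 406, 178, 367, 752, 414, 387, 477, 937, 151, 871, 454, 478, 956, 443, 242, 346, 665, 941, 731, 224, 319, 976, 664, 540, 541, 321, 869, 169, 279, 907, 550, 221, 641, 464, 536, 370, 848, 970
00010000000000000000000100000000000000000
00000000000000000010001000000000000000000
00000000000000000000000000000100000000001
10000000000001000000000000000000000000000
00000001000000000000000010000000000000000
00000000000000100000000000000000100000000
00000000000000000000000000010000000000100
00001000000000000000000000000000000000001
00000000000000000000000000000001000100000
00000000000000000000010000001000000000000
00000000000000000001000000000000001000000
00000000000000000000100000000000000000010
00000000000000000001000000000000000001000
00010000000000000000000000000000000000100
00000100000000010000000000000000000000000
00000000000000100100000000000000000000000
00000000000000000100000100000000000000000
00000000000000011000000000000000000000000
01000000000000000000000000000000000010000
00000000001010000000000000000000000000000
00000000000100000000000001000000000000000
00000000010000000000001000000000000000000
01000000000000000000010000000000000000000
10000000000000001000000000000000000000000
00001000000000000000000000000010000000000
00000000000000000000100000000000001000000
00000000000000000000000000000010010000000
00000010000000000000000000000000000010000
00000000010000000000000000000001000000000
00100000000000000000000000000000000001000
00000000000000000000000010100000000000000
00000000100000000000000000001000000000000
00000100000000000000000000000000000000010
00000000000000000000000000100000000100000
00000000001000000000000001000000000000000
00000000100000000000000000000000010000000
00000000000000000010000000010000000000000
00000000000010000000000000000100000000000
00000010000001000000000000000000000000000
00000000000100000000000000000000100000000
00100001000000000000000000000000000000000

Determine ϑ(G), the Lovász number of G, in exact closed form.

41*cos(pi/41)/(cos(pi/41) + 1)

deg(224) = 2; N(224) = {428, 731}.
Vertex 886 has 2 neighbors: 406, 319.
Vertex 477 has 2 neighbors: 731, 321.
N(346) = {428, 464}, |N(346)| = 2.
Every vertex has degree 2 (N=41); connected 2-regular on 41 ⇒ C_{41}.
Distinct eigenvalues (to 6 d.p.): [2.0, 1.976561, 1.906793, 1.792331, 1.635859, 1.441043, 1.212451, 0.95544, 0.676034, 0.380782, 0.076605, -0.229367, -0.529963, -0.818137, -1.087135, -1.330651, -1.542978, -1.719139, -1.855005, -1.947391, -1.994132].
Lovász (edge-transitive): ϑ = −41·(-2*cos(pi/41))/((2)−(-2*cos(pi/41))) = 41*cos(pi/41)/(cos(pi/41) + 1).
≈ 20.469880274 (to 9 d.p.).
α=20, χ(Ḡ)=21; ϑ=41*cos(pi/41)/(cos(pi/41) + 1) lies between (both strict).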